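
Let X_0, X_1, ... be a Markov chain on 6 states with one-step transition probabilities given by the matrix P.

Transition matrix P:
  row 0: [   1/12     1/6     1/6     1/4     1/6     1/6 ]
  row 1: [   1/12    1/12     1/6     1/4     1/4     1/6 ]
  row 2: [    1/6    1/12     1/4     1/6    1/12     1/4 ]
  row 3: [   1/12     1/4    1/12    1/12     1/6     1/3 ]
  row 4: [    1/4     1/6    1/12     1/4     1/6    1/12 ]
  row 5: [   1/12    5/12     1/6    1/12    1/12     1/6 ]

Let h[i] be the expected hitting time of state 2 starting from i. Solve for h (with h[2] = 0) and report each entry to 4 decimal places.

First-step conditioning: h[2] = 0; for i ≠ 2, h[i] = 1 + Σ_k P[i][k]·h[k].
  h[0] = 1 + 1/12·h[0] + 1/6·h[1] + 1/4·h[3] + 1/6·h[4] + 1/6·h[5]
  h[1] = 1 + 1/12·h[0] + 1/12·h[1] + 1/4·h[3] + 1/4·h[4] + 1/6·h[5]
  h[3] = 1 + 1/12·h[0] + 1/4·h[1] + 1/12·h[3] + 1/6·h[4] + 1/3·h[5]
  h[4] = 1 + 1/4·h[0] + 1/6·h[1] + 1/4·h[3] + 1/6·h[4] + 1/12·h[5]
  h[5] = 1 + 1/12·h[0] + 5/12·h[1] + 1/12·h[3] + 1/12·h[4] + 1/6·h[5]
Solving the 5×5 linear system over states ≠ 2 gives exactly h = [53380/7309, 53728/7309, 0, 57088/7309, 57904/7309, 52472/7309] (h[2] = 0 is the target).

h = [7.3033, 7.3509, 0.0000, 7.8106, 7.9223, 7.1791]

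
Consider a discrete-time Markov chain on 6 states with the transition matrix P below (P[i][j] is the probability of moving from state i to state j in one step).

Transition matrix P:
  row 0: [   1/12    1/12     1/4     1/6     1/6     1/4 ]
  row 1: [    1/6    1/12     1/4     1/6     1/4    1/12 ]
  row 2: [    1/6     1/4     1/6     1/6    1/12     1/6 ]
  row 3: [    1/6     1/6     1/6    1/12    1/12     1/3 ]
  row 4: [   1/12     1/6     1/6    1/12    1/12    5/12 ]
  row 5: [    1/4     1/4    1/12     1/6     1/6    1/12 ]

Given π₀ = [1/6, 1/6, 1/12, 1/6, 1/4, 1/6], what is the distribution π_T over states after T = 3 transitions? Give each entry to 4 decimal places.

π = [0.1580, 0.1695, 0.1781, 0.1428, 0.1432, 0.2083]

t=0: π = [0.1667, 0.1667, 0.0833, 0.1667, 0.2500, 0.1667]
t=1: π = [0.1458, 0.1597, 0.1806, 0.1319, 0.1389, 0.2431]
t=2: π = [0.1632, 0.1765, 0.1719, 0.1441, 0.1424, 0.2020]
t=3: π = [0.1580, 0.1695, 0.1781, 0.1428, 0.1432, 0.2083]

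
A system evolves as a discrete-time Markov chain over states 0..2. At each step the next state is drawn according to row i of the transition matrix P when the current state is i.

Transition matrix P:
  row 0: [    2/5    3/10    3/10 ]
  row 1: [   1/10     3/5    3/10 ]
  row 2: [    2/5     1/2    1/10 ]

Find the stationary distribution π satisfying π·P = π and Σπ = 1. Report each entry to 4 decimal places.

Balance equations π_j = Σ_i π_i·P[i][j]:
  π_0 = 2/5·π_0 + 1/10·π_1 + 2/5·π_2
  π_1 = 3/10·π_0 + 3/5·π_1 + 1/2·π_2
  normalize: π_0 + π_1 + π_2 = 1
Solving the linear system gives exactly π = [1/4, 1/2, 1/4].

π = [0.2500, 0.5000, 0.2500]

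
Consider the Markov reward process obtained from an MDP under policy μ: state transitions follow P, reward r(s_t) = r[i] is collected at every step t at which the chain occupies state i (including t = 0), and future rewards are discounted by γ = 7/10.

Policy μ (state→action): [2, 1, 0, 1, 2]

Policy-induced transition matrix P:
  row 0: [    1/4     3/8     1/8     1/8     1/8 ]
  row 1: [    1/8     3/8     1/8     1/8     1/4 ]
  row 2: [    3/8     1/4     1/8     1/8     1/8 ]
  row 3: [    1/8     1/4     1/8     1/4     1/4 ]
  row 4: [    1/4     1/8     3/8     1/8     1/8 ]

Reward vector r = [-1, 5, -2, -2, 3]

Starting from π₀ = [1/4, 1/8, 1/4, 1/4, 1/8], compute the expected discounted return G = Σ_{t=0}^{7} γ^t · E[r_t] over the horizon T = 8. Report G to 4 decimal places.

t=0: π = [0.2500, 0.1250, 0.2500, 0.2500, 0.1250], E[r] = -0.2500, γ^t·E[r] = -0.250000, running G = -0.250000
t=1: π = [0.2344, 0.2813, 0.1563, 0.1563, 0.1719], E[r] = 1.0625, γ^t·E[r] = 0.743750, running G = 0.493750
t=2: π = [0.2148, 0.2930, 0.1680, 0.1445, 0.1797], E[r] = 1.1641, γ^t·E[r] = 0.570391, running G = 1.064141
t=3: π = [0.2163, 0.2910, 0.1699, 0.1431, 0.1797], E[r] = 1.1519, γ^t·E[r] = 0.395086, running G = 1.459227
t=4: π = [0.2170, 0.2910, 0.1699, 0.1429, 0.1793], E[r] = 1.1500, γ^t·E[r] = 0.276106, running G = 1.735333
t=5: π = [0.2170, 0.2911, 0.1698, 0.1429, 0.1792], E[r] = 1.1507, γ^t·E[r] = 0.193406, running G = 1.928740
t=6: π = [0.2170, 0.2911, 0.1698, 0.1429, 0.1792], E[r] = 1.1510, γ^t·E[r] = 0.135409, running G = 2.064149
t=7: π = [0.2170, 0.2911, 0.1698, 0.1429, 0.1792], E[r] = 1.1510, γ^t·E[r] = 0.094786, running G = 2.158934

G = 2.1589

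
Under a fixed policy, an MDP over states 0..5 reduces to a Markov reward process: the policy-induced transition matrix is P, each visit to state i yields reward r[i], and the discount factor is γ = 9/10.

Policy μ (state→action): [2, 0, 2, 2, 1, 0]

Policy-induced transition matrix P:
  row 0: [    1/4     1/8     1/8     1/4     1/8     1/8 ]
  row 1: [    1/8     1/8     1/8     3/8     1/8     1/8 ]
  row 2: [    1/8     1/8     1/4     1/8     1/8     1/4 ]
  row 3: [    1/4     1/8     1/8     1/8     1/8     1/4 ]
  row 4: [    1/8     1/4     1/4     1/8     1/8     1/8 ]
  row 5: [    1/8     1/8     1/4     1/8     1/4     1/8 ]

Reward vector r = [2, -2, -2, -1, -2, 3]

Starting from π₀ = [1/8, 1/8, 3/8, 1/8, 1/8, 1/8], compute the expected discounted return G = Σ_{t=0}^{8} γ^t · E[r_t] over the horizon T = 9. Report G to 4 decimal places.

G = -2.2097

t=0: π = [0.1250, 0.1250, 0.3750, 0.1250, 0.1250, 0.1250], E[r] = -0.7500, γ^t·E[r] = -0.750000, running G = -0.750000
t=1: π = [0.1563, 0.1406, 0.2031, 0.1719, 0.1406, 0.1875], E[r] = -0.2656, γ^t·E[r] = -0.239063, running G = -0.989063
t=2: π = [0.1660, 0.1426, 0.1914, 0.1797, 0.1484, 0.1719], E[r] = -0.2969, γ^t·E[r] = -0.240469, running G = -1.229531
t=3: π = [0.1682, 0.1436, 0.1890, 0.1814, 0.1465, 0.1714], E[r] = -0.2888, γ^t·E[r] = -0.210549, running G = -1.440080
t=4: π = [0.1687, 0.1433, 0.1884, 0.1819, 0.1464, 0.1713], E[r] = -0.2868, γ^t·E[r] = -0.188172, running G = -1.628252
t=5: π = [0.1688, 0.1433, 0.1883, 0.1819, 0.1464, 0.1713], E[r] = -0.2864, γ^t·E[r] = -0.169091, running G = -1.797344
t=6: π = [0.1688, 0.1433, 0.1882, 0.1819, 0.1464, 0.1713], E[r] = -0.2863, γ^t·E[r] = -0.152173, running G = -1.949517
t=7: π = [0.1688, 0.1433, 0.1882, 0.1819, 0.1464, 0.1713], E[r] = -0.2863, γ^t·E[r] = -0.136948, running G = -2.086465
t=8: π = [0.1688, 0.1433, 0.1882, 0.1819, 0.1464, 0.1713], E[r] = -0.2863, γ^t·E[r] = -0.123253, running G = -2.209718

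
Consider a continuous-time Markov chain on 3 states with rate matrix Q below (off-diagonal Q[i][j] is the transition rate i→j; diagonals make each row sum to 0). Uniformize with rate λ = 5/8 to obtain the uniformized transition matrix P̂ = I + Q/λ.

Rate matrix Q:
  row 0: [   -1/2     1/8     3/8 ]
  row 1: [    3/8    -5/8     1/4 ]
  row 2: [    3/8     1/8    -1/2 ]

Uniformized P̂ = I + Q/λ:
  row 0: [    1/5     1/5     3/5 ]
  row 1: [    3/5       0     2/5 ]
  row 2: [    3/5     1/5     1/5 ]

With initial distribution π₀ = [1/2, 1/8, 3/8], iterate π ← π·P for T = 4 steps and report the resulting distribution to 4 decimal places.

t=0: π = [0.5000, 0.1250, 0.3750]
t=1: π = [0.4000, 0.1750, 0.4250]
t=2: π = [0.4400, 0.1650, 0.3950]
t=3: π = [0.4240, 0.1670, 0.4090]
t=4: π = [0.4304, 0.1666, 0.4030]

π = [0.4304, 0.1666, 0.4030]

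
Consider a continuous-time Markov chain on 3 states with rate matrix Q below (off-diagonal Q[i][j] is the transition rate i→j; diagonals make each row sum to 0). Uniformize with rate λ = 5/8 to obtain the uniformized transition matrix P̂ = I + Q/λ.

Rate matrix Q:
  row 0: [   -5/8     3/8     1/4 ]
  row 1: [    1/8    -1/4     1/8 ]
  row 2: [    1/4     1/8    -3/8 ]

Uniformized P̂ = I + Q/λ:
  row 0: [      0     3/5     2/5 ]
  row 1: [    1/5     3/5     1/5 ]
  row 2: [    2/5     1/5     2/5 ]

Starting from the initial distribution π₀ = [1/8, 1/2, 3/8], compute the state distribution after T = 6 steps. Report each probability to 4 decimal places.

π = [0.2173, 0.4783, 0.3044]

t=0: π = [0.1250, 0.5000, 0.3750]
t=1: π = [0.2500, 0.4500, 0.3000]
t=2: π = [0.2100, 0.4800, 0.3100]
t=3: π = [0.2200, 0.4760, 0.3040]
t=4: π = [0.2168, 0.4784, 0.3048]
t=5: π = [0.2176, 0.4781, 0.3043]
t=6: π = [0.2173, 0.4783, 0.3044]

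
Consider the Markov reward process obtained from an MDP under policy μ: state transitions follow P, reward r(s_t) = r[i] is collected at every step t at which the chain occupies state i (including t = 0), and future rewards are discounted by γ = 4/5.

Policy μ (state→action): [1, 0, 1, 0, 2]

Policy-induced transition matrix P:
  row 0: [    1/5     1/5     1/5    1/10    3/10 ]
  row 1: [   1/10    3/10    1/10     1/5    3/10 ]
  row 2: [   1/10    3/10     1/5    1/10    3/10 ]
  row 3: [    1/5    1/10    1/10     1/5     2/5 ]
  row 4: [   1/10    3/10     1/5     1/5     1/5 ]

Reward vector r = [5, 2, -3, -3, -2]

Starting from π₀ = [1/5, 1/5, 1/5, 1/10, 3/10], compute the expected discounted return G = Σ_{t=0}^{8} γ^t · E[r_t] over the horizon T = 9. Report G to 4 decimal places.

t=0: π = [0.2000, 0.2000, 0.2000, 0.1000, 0.3000], E[r] = -0.1000, γ^t·E[r] = -0.100000, running G = -0.100000
t=1: π = [0.1300, 0.2600, 0.1700, 0.1600, 0.2800], E[r] = -0.3800, γ^t·E[r] = -0.304000, running G = -0.404000
t=2: π = [0.1290, 0.2550, 0.1580, 0.1700, 0.2880], E[r] = -0.4050, γ^t·E[r] = -0.259200, running G = -0.663200
t=3: π = [0.1299, 0.2531, 0.1575, 0.1713, 0.2882], E[r] = -0.4071, γ^t·E[r] = -0.208435, running G = -0.871635
t=4: π = [0.1301, 0.2528, 0.1576, 0.1713, 0.2883], E[r] = -0.4070, γ^t·E[r] = -0.166699, running G = -1.038334
t=5: π = [0.1301, 0.2527, 0.1576, 0.1712, 0.2883], E[r] = -0.4069, γ^t·E[r] = -0.133340, running G = -1.171674
t=6: π = [0.1301, 0.2527, 0.1576, 0.1712, 0.2883], E[r] = -0.4069, γ^t·E[r] = -0.106669, running G = -1.278343
t=7: π = [0.1301, 0.2527, 0.1576, 0.1712, 0.2883], E[r] = -0.4069, γ^t·E[r] = -0.085335, running G = -1.363679
t=8: π = [0.1301, 0.2527, 0.1576, 0.1712, 0.2883], E[r] = -0.4069, γ^t·E[r] = -0.068268, running G = -1.431947

G = -1.4319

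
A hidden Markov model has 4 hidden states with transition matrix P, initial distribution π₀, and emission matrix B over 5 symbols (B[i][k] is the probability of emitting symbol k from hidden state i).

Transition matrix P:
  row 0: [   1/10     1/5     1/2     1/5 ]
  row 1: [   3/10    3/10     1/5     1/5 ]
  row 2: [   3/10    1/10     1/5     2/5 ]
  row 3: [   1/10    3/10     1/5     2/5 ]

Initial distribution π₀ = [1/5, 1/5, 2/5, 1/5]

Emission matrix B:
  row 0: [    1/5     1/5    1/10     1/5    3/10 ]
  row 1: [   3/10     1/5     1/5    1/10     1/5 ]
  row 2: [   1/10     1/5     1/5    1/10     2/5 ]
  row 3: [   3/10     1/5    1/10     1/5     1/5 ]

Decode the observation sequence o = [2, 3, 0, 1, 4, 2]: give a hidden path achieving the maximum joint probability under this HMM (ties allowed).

t=0: δ = [2.000e-02, 4.000e-02, 8.000e-02, 2.000e-02]  (obs o_0=2)
t=1: δ = [4.800e-03, 1.200e-03, 1.600e-03, 6.400e-03]  ψ = [2, 1, 2, 2]  (obs o_1=3)
t=2: δ = [1.280e-04, 5.760e-04, 2.400e-04, 7.680e-04]  ψ = [3, 3, 0, 3]  (obs o_2=0)
t=3: δ = [3.456e-05, 4.608e-05, 3.072e-05, 6.144e-05]  ψ = [1, 3, 3, 3]  (obs o_3=1)
t=4: δ = [4.147e-06, 3.686e-06, 6.912e-06, 4.915e-06]  ψ = [1, 3, 0, 3]  (obs o_4=4)
t=5: δ = [2.074e-07, 2.949e-07, 4.147e-07, 2.765e-07]  ψ = [2, 3, 0, 2]  (obs o_5=2)
backtrack: best end state = 2; path = [2, 3, 3, 1, 0, 2]

path = [2, 3, 3, 1, 0, 2]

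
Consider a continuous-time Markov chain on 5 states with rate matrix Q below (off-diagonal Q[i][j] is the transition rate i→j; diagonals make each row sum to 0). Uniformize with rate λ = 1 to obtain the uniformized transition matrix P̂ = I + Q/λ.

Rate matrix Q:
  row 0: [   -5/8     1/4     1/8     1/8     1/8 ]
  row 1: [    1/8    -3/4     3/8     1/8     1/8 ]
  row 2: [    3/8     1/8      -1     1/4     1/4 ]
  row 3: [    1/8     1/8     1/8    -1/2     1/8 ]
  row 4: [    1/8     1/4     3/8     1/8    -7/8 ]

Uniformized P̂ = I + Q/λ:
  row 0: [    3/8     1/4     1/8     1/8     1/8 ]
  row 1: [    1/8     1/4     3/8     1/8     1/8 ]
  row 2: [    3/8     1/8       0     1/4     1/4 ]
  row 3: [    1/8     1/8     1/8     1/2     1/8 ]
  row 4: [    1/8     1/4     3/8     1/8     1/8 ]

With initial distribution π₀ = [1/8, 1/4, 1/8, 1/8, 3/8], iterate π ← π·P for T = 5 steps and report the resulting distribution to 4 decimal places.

t=0: π = [0.1250, 0.2500, 0.1250, 0.1250, 0.3750]
t=1: π = [0.1875, 0.2188, 0.2656, 0.1875, 0.1406]
t=2: π = [0.2383, 0.1934, 0.1816, 0.2285, 0.1582]
t=3: π = [0.2300, 0.1987, 0.1902, 0.2334, 0.1477]
t=4: π = [0.2300, 0.1971, 0.1878, 0.2363, 0.1488]
t=5: π = [0.2295, 0.1970, 0.1880, 0.2371, 0.1485]

π = [0.2295, 0.1970, 0.1880, 0.2371, 0.1485]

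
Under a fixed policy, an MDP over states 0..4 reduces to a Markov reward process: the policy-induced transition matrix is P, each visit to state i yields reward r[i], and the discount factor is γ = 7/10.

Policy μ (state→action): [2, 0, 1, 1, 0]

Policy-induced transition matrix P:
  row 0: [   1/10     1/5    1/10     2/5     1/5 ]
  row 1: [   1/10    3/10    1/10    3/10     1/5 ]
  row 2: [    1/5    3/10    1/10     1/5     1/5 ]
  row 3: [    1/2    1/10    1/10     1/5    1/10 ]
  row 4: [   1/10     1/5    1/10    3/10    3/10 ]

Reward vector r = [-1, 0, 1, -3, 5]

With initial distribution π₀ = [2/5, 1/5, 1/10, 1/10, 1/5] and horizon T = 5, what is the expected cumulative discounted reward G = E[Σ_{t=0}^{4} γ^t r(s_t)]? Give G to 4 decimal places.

t=0: π = [0.4000, 0.2000, 0.1000, 0.1000, 0.2000], E[r] = 0.4000, γ^t·E[r] = 0.400000, running G = 0.400000
t=1: π = [0.1500, 0.2200, 0.1000, 0.3200, 0.2100], E[r] = 0.0400, γ^t·E[r] = 0.028000, running G = 0.428000
t=2: π = [0.2380, 0.2000, 0.1000, 0.2730, 0.1890], E[r] = -0.0120, γ^t·E[r] = -0.005880, running G = 0.422120
t=3: π = [0.2192, 0.2027, 0.1000, 0.2865, 0.1916], E[r] = -0.0207, γ^t·E[r] = -0.007100, running G = 0.415020
t=4: π = [0.2246, 0.2016, 0.1000, 0.2833, 0.1905], E[r] = -0.0219, γ^t·E[r] = -0.005249, running G = 0.409771

G = 0.4098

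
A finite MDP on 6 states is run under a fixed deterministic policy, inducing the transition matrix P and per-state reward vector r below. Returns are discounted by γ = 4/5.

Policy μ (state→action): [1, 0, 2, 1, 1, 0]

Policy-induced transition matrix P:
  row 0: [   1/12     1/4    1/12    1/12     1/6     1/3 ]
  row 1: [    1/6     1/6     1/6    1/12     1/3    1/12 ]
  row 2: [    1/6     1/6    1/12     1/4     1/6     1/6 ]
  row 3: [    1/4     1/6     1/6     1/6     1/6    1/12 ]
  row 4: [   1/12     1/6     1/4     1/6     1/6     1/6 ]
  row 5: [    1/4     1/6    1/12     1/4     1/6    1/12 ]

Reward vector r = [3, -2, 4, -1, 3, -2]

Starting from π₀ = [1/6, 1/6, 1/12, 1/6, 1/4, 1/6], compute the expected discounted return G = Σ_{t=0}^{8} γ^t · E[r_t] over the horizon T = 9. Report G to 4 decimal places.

t=0: π = [0.1667, 0.1667, 0.0833, 0.1667, 0.2500, 0.1667], E[r] = 0.7500, γ^t·E[r] = 0.750000, running G = 0.750000
t=1: π = [0.1597, 0.1806, 0.1528, 0.1597, 0.1944, 0.1528], E[r] = 0.8472, γ^t·E[r] = 0.677778, running G = 1.427778
t=2: π = [0.1632, 0.1800, 0.1441, 0.1638, 0.1968, 0.1522], E[r] = 0.8281, γ^t·E[r] = 0.530000, running G = 1.957778
t=3: π = [0.1630, 0.1803, 0.1448, 0.1628, 0.1967, 0.1525], E[r] = 0.8297, γ^t·E[r] = 0.424815, running G = 2.382593
t=4: π = [0.1630, 0.1803, 0.1447, 0.1628, 0.1967, 0.1525], E[r] = 0.8294, γ^t·E[r] = 0.339728, running G = 2.722321
t=5: π = [0.1630, 0.1802, 0.1447, 0.1628, 0.1967, 0.1525], E[r] = 0.8295, γ^t·E[r] = 0.271811, running G = 2.994132
t=6: π = [0.1630, 0.1802, 0.1447, 0.1628, 0.1967, 0.1525], E[r] = 0.8295, γ^t·E[r] = 0.217446, running G = 3.211578
t=7: π = [0.1630, 0.1802, 0.1447, 0.1628, 0.1967, 0.1525], E[r] = 0.8295, γ^t·E[r] = 0.173957, running G = 3.385535
t=8: π = [0.1630, 0.1802, 0.1447, 0.1628, 0.1967, 0.1525], E[r] = 0.8295, γ^t·E[r] = 0.139165, running G = 3.524700

G = 3.5247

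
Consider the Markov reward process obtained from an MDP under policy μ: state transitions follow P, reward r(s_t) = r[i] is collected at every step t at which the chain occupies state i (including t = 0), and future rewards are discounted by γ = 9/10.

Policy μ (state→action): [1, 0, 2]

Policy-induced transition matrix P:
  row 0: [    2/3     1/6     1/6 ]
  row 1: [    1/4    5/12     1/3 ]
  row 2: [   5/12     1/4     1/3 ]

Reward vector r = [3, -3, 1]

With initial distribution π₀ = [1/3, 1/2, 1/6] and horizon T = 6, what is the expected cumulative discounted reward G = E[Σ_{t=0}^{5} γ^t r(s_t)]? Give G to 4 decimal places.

t=0: π = [0.3333, 0.5000, 0.1667], E[r] = -0.3333, γ^t·E[r] = -0.333333, running G = -0.333333
t=1: π = [0.4167, 0.3056, 0.2778], E[r] = 0.6111, γ^t·E[r] = 0.550000, running G = 0.216667
t=2: π = [0.4699, 0.2662, 0.2639], E[r] = 0.8750, γ^t·E[r] = 0.708750, running G = 0.925417
t=3: π = [0.4898, 0.2552, 0.2550], E[r] = 0.9587, γ^t·E[r] = 0.698906, running G = 1.624323
t=4: π = [0.4966, 0.2517, 0.2517], E[r] = 0.9863, γ^t·E[r] = 0.647093, running G = 2.271416
t=5: π = [0.4989, 0.2506, 0.2506], E[r] = 0.9954, γ^t·E[r] = 0.587789, running G = 2.859205

G = 2.8592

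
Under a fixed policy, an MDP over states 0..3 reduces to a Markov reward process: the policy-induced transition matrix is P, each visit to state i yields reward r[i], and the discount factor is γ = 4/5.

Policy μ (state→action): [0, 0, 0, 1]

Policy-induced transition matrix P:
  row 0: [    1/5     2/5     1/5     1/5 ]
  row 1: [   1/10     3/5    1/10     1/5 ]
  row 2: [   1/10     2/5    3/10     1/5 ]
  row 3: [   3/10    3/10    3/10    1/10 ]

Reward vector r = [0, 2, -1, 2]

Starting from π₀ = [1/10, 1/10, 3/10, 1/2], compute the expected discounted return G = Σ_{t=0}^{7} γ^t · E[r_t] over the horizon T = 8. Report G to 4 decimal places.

t=0: π = [0.1000, 0.1000, 0.3000, 0.5000], E[r] = 0.9000, γ^t·E[r] = 0.900000, running G = 0.900000
t=1: π = [0.2100, 0.3700, 0.2700, 0.1500], E[r] = 0.7700, γ^t·E[r] = 0.616000, running G = 1.516000
t=2: π = [0.1510, 0.4590, 0.2050, 0.1850], E[r] = 1.0830, γ^t·E[r] = 0.693120, running G = 2.209120
t=3: π = [0.1521, 0.4733, 0.1931, 0.1815], E[r] = 1.1165, γ^t·E[r] = 0.571648, running G = 2.780768
t=4: π = [0.1515, 0.4765, 0.1901, 0.1819], E[r] = 1.1266, γ^t·E[r] = 0.461451, running G = 3.242219
t=5: π = [0.1515, 0.4771, 0.1895, 0.1818], E[r] = 1.1283, γ^t·E[r] = 0.369727, running G = 3.611946
t=6: π = [0.1515, 0.4772, 0.1894, 0.1818], E[r] = 1.1287, γ^t·E[r] = 0.295881, running G = 3.907827
t=7: π = [0.1515, 0.4773, 0.1894, 0.1818], E[r] = 1.1288, γ^t·E[r] = 0.236720, running G = 4.144547

G = 4.1445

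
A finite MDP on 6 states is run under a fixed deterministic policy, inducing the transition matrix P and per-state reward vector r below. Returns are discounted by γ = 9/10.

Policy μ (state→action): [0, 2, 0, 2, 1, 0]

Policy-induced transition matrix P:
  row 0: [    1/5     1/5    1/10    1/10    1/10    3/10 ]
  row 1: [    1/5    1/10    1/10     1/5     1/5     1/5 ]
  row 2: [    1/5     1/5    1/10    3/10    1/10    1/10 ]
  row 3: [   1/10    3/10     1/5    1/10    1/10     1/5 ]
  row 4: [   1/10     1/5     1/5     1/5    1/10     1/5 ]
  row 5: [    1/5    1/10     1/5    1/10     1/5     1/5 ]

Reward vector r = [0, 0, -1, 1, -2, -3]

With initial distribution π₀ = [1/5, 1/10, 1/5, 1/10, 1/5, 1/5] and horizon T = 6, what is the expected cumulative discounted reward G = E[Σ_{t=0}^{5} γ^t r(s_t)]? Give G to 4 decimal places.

G = -4.2814

t=0: π = [0.2000, 0.1000, 0.2000, 0.1000, 0.2000, 0.2000], E[r] = -1.1000, γ^t·E[r] = -1.100000, running G = -1.100000
t=1: π = [0.1700, 0.1800, 0.1500, 0.1700, 0.1300, 0.2000], E[r] = -0.8400, γ^t·E[r] = -0.756000, running G = -1.856000
t=2: π = [0.1700, 0.1790, 0.1500, 0.1610, 0.1380, 0.2020], E[r] = -0.8710, γ^t·E[r] = -0.705510, running G = -2.561510
t=3: π = [0.1701, 0.1780, 0.1501, 0.1617, 0.1381, 0.2020], E[r] = -0.8706, γ^t·E[r] = -0.634667, running G = -3.196177
t=4: π = [0.1700, 0.1782, 0.1502, 0.1616, 0.1380, 0.2020], E[r] = -0.8706, γ^t·E[r] = -0.571168, running G = -3.767345
t=5: π = [0.1700, 0.1781, 0.1502, 0.1617, 0.1380, 0.2020], E[r] = -0.8705, γ^t·E[r] = -0.514019, running G = -4.281364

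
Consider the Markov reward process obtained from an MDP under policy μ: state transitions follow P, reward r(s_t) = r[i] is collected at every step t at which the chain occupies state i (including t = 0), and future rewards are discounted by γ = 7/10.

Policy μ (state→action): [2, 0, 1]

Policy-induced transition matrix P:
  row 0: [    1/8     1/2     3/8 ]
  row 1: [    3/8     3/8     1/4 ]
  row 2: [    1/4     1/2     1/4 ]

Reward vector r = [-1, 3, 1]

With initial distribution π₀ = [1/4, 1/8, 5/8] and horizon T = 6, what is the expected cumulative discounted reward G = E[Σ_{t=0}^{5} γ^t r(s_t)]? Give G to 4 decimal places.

t=0: π = [0.2500, 0.1250, 0.6250], E[r] = 0.7500, γ^t·E[r] = 0.750000, running G = 0.750000
t=1: π = [0.2344, 0.4844, 0.2813], E[r] = 1.5000, γ^t·E[r] = 1.050000, running G = 1.800000
t=2: π = [0.2813, 0.4395, 0.2793], E[r] = 1.3164, γ^t·E[r] = 0.645039, running G = 2.445039
t=3: π = [0.2698, 0.4451, 0.2852], E[r] = 1.3506, γ^t·E[r] = 0.463251, running G = 2.908290
t=4: π = [0.2719, 0.4444, 0.2837], E[r] = 1.3449, γ^t·E[r] = 0.322913, running G = 3.231203
t=5: π = [0.2716, 0.4445, 0.2840], E[r] = 1.3458, γ^t·E[r] = 0.226188, running G = 3.457391

G = 3.4574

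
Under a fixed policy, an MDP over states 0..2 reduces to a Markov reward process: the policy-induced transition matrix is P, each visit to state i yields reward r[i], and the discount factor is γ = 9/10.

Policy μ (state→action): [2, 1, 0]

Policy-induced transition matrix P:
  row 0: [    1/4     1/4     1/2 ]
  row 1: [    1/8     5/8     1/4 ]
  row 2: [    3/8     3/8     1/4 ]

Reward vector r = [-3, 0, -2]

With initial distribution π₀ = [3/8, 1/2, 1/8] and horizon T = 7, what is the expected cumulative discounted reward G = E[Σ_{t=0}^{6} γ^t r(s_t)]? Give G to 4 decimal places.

G = -6.8820

t=0: π = [0.3750, 0.5000, 0.1250], E[r] = -1.3750, γ^t·E[r] = -1.375000, running G = -1.375000
t=1: π = [0.2031, 0.4531, 0.3438], E[r] = -1.2969, γ^t·E[r] = -1.167188, running G = -2.542188
t=2: π = [0.2363, 0.4629, 0.3008], E[r] = -1.3105, γ^t·E[r] = -1.061543, running G = -3.603730
t=3: π = [0.2297, 0.4612, 0.3091], E[r] = -1.3074, γ^t·E[r] = -0.953075, running G = -4.556805
t=4: π = [0.2310, 0.4616, 0.3074], E[r] = -1.3078, γ^t·E[r] = -0.858068, running G = -5.414873
t=5: π = [0.2307, 0.4615, 0.3077], E[r] = -1.3077, γ^t·E[r] = -0.772178, running G = -6.187051
t=6: π = [0.2308, 0.4615, 0.3077], E[r] = -1.3077, γ^t·E[r] = -0.694966, running G = -6.882017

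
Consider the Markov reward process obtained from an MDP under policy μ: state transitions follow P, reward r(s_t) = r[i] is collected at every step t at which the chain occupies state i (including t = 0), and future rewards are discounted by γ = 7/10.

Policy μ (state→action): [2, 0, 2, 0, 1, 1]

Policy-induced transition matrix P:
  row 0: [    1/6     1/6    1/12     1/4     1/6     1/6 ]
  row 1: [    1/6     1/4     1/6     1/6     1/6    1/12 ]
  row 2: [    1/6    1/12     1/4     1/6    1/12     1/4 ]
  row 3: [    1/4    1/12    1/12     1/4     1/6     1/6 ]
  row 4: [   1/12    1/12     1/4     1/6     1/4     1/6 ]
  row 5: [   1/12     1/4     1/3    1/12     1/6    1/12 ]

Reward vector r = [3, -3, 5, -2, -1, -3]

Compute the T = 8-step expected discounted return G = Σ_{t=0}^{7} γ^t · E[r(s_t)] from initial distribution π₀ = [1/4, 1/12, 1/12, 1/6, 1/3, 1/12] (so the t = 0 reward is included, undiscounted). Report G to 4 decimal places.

G = -0.0765

t=0: π = [0.2500, 0.0833, 0.0833, 0.1667, 0.3333, 0.0833], E[r] = 0.0000, γ^t·E[r] = 0.000000, running G = 0.000000
t=1: π = [0.1458, 0.1319, 0.1806, 0.1944, 0.1875, 0.1597], E[r] = -0.1111, γ^t·E[r] = -0.077778, running G = -0.077778
t=2: π = [0.1539, 0.1441, 0.1956, 0.1817, 0.1672, 0.1574], E[r] = 0.0046, γ^t·E[r] = 0.002269, running G = -0.075509
t=3: π = [0.1548, 0.1464, 0.1952, 0.1815, 0.1643, 0.1578], E[r] = 0.0000, γ^t·E[r] = 0.000000, running G = -0.075509
t=4: π = [0.1549, 0.1469, 0.1949, 0.1815, 0.1641, 0.1576], E[r] = -0.0013, γ^t·E[r] = -0.000320, running G = -0.075830
t=5: π = [0.1550, 0.1470, 0.1948, 0.1816, 0.1641, 0.1575], E[r] = -0.0018, γ^t·E[r] = -0.000310, running G = -0.076140
t=6: π = [0.1550, 0.1470, 0.1948, 0.1816, 0.1641, 0.1575], E[r] = -0.0020, γ^t·E[r] = -0.000230, running G = -0.076370
t=7: π = [0.1550, 0.1470, 0.1948, 0.1816, 0.1641, 0.1575], E[r] = -0.0020, γ^t·E[r] = -0.000163, running G = -0.076533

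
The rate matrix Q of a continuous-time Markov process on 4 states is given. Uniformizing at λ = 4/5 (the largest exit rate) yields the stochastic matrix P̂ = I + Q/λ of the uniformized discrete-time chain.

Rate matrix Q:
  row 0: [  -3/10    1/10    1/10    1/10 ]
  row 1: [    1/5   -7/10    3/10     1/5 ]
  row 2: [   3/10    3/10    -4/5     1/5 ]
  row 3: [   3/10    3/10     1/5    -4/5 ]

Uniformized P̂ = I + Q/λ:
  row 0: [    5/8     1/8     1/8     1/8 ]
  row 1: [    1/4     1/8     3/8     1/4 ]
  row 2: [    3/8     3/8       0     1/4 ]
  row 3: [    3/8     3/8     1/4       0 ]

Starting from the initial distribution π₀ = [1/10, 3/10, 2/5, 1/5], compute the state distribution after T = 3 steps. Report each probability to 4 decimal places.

π = [0.4559, 0.2133, 0.1742, 0.1566]

t=0: π = [0.1000, 0.3000, 0.4000, 0.2000]
t=1: π = [0.3625, 0.2750, 0.1750, 0.1875]
t=2: π = [0.4313, 0.2156, 0.1953, 0.1578]
t=3: π = [0.4559, 0.2133, 0.1742, 0.1566]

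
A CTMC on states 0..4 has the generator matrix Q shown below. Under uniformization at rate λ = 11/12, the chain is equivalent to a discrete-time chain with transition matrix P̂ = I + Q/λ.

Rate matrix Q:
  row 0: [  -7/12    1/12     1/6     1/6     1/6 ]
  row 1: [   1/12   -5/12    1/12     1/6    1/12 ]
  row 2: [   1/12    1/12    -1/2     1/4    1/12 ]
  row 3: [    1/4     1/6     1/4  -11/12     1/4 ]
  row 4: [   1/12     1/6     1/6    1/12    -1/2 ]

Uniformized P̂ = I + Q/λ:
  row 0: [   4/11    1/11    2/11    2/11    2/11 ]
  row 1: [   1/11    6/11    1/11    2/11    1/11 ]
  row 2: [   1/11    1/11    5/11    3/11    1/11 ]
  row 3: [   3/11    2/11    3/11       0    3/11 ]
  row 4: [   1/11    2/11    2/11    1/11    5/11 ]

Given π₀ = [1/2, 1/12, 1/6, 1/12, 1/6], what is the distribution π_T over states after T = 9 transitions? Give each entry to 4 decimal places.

t=0: π = [0.5000, 0.0833, 0.1667, 0.0833, 0.1667]
t=1: π = [0.2424, 0.1515, 0.2273, 0.1667, 0.2121]
t=2: π = [0.1873, 0.1942, 0.2452, 0.1529, 0.2204]
t=3: π = [0.1698, 0.2131, 0.2449, 0.1563, 0.2159]
t=4: π = [0.1656, 0.2216, 0.2434, 0.1560, 0.2133]
t=5: π = [0.1645, 0.2252, 0.2423, 0.1562, 0.2119]
t=6: π = [0.1642, 0.2267, 0.2416, 0.1562, 0.2113]
t=7: π = [0.1641, 0.2274, 0.2413, 0.1562, 0.2111]
t=8: π = [0.1641, 0.2277, 0.2412, 0.1562, 0.2110]
t=9: π = [0.1640, 0.2278, 0.2411, 0.1562, 0.2109]

π = [0.1640, 0.2278, 0.2411, 0.1562, 0.2109]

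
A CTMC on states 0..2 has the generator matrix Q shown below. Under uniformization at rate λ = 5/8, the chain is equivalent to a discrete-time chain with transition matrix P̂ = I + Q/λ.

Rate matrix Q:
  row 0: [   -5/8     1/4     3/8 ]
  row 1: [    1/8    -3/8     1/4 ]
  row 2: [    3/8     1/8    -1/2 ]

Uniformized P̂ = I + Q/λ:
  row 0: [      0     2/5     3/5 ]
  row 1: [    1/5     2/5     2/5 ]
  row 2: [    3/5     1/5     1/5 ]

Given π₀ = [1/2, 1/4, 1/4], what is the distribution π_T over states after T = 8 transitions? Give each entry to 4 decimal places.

t=0: π = [0.5000, 0.2500, 0.2500]
t=1: π = [0.2000, 0.3500, 0.4500]
t=2: π = [0.3400, 0.3100, 0.3500]
t=3: π = [0.2720, 0.3300, 0.3980]
t=4: π = [0.3048, 0.3204, 0.3748]
t=5: π = [0.2890, 0.3250, 0.3860]
t=6: π = [0.2966, 0.3228, 0.3806]
t=7: π = [0.2929, 0.3239, 0.3832]
t=8: π = [0.2947, 0.3234, 0.3819]

π = [0.2947, 0.3234, 0.3819]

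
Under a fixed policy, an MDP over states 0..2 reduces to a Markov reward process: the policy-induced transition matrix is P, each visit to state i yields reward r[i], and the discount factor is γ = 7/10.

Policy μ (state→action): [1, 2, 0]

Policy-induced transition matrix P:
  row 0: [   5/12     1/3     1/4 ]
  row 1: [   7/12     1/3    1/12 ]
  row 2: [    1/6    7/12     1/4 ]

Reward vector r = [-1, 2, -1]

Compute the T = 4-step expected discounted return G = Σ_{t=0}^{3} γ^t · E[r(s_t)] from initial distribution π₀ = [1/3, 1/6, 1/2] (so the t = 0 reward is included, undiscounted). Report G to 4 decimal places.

G = -0.1112

t=0: π = [0.3333, 0.1667, 0.5000], E[r] = -0.5000, γ^t·E[r] = -0.500000, running G = -0.500000
t=1: π = [0.3194, 0.4583, 0.2222], E[r] = 0.3750, γ^t·E[r] = 0.262500, running G = -0.237500
t=2: π = [0.4375, 0.3889, 0.1736], E[r] = 0.1667, γ^t·E[r] = 0.081667, running G = -0.155833
t=3: π = [0.4381, 0.3767, 0.1852], E[r] = 0.1302, γ^t·E[r] = 0.044661, running G = -0.111172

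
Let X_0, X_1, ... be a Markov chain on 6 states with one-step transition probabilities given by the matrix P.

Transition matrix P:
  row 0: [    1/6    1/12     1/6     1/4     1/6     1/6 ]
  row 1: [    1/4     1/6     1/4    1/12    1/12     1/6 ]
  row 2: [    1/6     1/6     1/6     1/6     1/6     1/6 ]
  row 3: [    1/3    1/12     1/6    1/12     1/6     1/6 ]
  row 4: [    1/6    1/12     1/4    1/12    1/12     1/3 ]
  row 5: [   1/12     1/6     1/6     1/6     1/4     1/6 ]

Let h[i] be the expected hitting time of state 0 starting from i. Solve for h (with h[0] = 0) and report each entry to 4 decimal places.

h = [0.0000, 5.0281, 5.4270, 4.6228, 5.5912, 5.8930]

First-step conditioning: h[0] = 0; for i ≠ 0, h[i] = 1 + Σ_k P[i][k]·h[k].
  h[1] = 1 + 1/6·h[1] + 1/4·h[2] + 1/12·h[3] + 1/12·h[4] + 1/6·h[5]
  h[2] = 1 + 1/6·h[1] + 1/6·h[2] + 1/6·h[3] + 1/6·h[4] + 1/6·h[5]
  h[3] = 1 + 1/12·h[1] + 1/6·h[2] + 1/12·h[3] + 1/6·h[4] + 1/6·h[5]
  h[4] = 1 + 1/12·h[1] + 1/4·h[2] + 1/12·h[3] + 1/12·h[4] + 1/3·h[5]
  h[5] = 1 + 1/6·h[1] + 1/6·h[2] + 1/6·h[3] + 1/4·h[4] + 1/6·h[5]
Solving the 5×5 linear system over states ≠ 0 gives exactly h = [0, 131892/26231, 142356/26231, 121260/26231, 146664/26231, 154578/26231] (h[0] = 0 is the target).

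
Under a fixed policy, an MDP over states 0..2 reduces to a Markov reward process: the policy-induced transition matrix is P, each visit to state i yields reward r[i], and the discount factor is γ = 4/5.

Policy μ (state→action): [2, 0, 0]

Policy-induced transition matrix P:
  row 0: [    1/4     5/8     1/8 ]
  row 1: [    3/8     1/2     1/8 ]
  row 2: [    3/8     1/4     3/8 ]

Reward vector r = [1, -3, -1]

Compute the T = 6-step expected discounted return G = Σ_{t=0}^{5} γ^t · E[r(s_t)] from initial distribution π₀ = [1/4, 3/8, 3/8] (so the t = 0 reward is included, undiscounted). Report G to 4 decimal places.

t=0: π = [0.2500, 0.3750, 0.3750], E[r] = -1.2500, γ^t·E[r] = -1.250000, running G = -1.250000
t=1: π = [0.3438, 0.4375, 0.2188], E[r] = -1.1875, γ^t·E[r] = -0.950000, running G = -2.200000
t=2: π = [0.3320, 0.4883, 0.1797], E[r] = -1.3125, γ^t·E[r] = -0.840000, running G = -3.040000
t=3: π = [0.3335, 0.4966, 0.1699], E[r] = -1.3262, γ^t·E[r] = -0.679000, running G = -3.719000
t=4: π = [0.3333, 0.4992, 0.1675], E[r] = -1.3318, γ^t·E[r] = -0.545500, running G = -4.264500
t=5: π = [0.3333, 0.4998, 0.1669], E[r] = -1.3329, γ^t·E[r] = -0.436770, running G = -4.701270

G = -4.7013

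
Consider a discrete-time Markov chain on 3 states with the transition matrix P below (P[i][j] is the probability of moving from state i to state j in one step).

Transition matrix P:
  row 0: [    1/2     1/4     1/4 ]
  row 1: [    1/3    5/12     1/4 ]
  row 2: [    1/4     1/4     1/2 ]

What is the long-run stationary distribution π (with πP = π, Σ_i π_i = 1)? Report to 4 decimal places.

Balance equations π_j = Σ_i π_i·P[i][j]:
  π_0 = 1/2·π_0 + 1/3·π_1 + 1/4·π_2
  π_1 = 1/4·π_0 + 5/12·π_1 + 1/4·π_2
  normalize: π_0 + π_1 + π_2 = 1
Solving the linear system gives exactly π = [11/30, 3/10, 1/3].

π = [0.3667, 0.3000, 0.3333]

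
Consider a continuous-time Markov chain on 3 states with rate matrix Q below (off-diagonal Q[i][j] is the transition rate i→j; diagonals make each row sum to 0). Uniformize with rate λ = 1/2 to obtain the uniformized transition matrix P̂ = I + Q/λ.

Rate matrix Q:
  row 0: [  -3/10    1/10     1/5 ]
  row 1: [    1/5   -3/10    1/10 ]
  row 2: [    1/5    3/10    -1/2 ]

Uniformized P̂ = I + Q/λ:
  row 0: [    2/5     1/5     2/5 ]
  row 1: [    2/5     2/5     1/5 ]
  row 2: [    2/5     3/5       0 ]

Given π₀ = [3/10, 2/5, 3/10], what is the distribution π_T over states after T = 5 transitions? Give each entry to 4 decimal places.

t=0: π = [0.3000, 0.4000, 0.3000]
t=1: π = [0.4000, 0.4000, 0.2000]
t=2: π = [0.4000, 0.3600, 0.2400]
t=3: π = [0.4000, 0.3680, 0.2320]
t=4: π = [0.4000, 0.3664, 0.2336]
t=5: π = [0.4000, 0.3667, 0.2333]

π = [0.4000, 0.3667, 0.2333]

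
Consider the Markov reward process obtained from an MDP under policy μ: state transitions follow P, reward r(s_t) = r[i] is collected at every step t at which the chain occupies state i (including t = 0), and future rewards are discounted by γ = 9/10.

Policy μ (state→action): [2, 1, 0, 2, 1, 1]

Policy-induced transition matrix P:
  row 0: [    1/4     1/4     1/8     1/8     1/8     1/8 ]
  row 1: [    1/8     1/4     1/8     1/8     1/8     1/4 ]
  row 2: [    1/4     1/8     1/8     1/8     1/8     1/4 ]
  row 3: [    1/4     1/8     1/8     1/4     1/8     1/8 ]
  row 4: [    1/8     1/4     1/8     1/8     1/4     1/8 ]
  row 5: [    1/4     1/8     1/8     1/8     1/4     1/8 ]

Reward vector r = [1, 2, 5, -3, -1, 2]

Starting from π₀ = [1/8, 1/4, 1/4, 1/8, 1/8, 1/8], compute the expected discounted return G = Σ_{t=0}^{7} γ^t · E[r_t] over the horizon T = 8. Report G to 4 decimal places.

G = 6.1514

t=0: π = [0.1250, 0.2500, 0.2500, 0.1250, 0.1250, 0.1250], E[r] = 1.6250, γ^t·E[r] = 1.625000, running G = 1.625000
t=1: π = [0.2031, 0.1875, 0.1250, 0.1406, 0.1563, 0.1875], E[r] = 1.0000, γ^t·E[r] = 0.900000, running G = 2.525000
t=2: π = [0.2070, 0.1934, 0.1250, 0.1426, 0.1680, 0.1641], E[r] = 0.9512, γ^t·E[r] = 0.770449, running G = 3.295449
t=3: π = [0.2048, 0.1960, 0.1250, 0.1428, 0.1665, 0.1648], E[r] = 0.9565, γ^t·E[r] = 0.697320, running G = 3.992769
t=4: π = [0.2047, 0.1959, 0.1250, 0.1429, 0.1664, 0.1651], E[r] = 0.9568, γ^t·E[r] = 0.627768, running G = 4.620537
t=5: π = [0.2047, 0.1959, 0.1250, 0.1429, 0.1664, 0.1651], E[r] = 0.9567, γ^t·E[r] = 0.564910, running G = 5.185447
t=6: π = [0.2047, 0.1959, 0.1250, 0.1429, 0.1664, 0.1651], E[r] = 0.9567, γ^t·E[r] = 0.508414, running G = 5.693861
t=7: π = [0.2047, 0.1959, 0.1250, 0.1429, 0.1664, 0.1651], E[r] = 0.9567, γ^t·E[r] = 0.457573, running G = 6.151434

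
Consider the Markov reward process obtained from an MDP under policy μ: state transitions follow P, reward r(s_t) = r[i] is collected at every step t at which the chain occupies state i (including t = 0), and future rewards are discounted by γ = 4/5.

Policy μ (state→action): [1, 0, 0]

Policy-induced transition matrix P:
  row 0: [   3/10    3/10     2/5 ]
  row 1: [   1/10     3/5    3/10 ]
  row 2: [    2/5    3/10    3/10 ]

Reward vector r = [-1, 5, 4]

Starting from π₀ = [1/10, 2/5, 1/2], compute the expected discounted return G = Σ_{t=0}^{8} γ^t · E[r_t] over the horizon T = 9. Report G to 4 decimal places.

t=0: π = [0.1000, 0.4000, 0.5000], E[r] = 3.9000, γ^t·E[r] = 3.900000, running G = 3.900000
t=1: π = [0.2700, 0.4200, 0.3100], E[r] = 3.0700, γ^t·E[r] = 2.456000, running G = 6.356000
t=2: π = [0.2470, 0.4260, 0.3270], E[r] = 3.1910, γ^t·E[r] = 2.042240, running G = 8.398240
t=3: π = [0.2475, 0.4278, 0.3247], E[r] = 3.1903, γ^t·E[r] = 1.633434, running G = 10.031674
t=4: π = [0.2469, 0.4283, 0.3248], E[r] = 3.1938, γ^t·E[r] = 1.308176, running G = 11.339850
t=5: π = [0.2468, 0.4285, 0.3247], E[r] = 3.1945, γ^t·E[r] = 1.046763, running G = 12.386613
t=6: π = [0.2468, 0.4286, 0.3247], E[r] = 3.1947, γ^t·E[r] = 0.837473, running G = 13.224086
t=7: π = [0.2468, 0.4286, 0.3247], E[r] = 3.1948, γ^t·E[r] = 0.669993, running G = 13.894079
t=8: π = [0.2468, 0.4286, 0.3247], E[r] = 3.1948, γ^t·E[r] = 0.535998, running G = 14.430077

G = 14.4301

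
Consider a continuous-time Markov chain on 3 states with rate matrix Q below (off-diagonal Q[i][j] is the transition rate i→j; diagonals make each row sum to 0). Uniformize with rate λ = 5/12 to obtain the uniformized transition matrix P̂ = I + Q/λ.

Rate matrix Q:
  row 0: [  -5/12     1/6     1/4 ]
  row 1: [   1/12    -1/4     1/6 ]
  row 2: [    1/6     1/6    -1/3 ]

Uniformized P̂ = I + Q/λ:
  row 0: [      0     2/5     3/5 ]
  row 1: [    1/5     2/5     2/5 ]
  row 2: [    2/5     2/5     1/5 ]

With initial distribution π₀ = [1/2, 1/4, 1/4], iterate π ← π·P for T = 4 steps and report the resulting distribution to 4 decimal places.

π = [0.2336, 0.4000, 0.3664]

t=0: π = [0.5000, 0.2500, 0.2500]
t=1: π = [0.1500, 0.4000, 0.4500]
t=2: π = [0.2600, 0.4000, 0.3400]
t=3: π = [0.2160, 0.4000, 0.3840]
t=4: π = [0.2336, 0.4000, 0.3664]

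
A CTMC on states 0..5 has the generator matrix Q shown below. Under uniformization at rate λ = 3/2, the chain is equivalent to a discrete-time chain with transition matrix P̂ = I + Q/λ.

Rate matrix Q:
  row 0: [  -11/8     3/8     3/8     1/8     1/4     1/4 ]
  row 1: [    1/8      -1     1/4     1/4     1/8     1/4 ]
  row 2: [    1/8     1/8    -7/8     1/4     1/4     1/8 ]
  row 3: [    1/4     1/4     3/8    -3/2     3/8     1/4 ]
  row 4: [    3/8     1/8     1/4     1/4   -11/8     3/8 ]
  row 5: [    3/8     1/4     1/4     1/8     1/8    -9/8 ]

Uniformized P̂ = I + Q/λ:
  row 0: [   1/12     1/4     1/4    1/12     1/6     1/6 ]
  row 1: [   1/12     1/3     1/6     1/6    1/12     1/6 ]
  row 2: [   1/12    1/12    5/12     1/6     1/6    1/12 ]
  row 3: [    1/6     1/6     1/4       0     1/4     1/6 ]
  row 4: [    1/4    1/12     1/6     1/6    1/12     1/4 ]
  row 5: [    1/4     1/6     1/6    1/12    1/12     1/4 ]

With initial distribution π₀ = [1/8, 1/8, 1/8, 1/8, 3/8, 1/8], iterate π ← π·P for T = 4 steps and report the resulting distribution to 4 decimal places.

t=0: π = [0.1250, 0.1250, 0.1250, 0.1250, 0.3750, 0.1250]
t=1: π = [0.1771, 0.1563, 0.2188, 0.1250, 0.1250, 0.1979]
t=2: π = [0.1476, 0.1788, 0.2465, 0.1146, 0.1372, 0.1753]
t=3: π = [0.1450, 0.1768, 0.2501, 0.1207, 0.1353, 0.1722]
t=4: π = [0.1446, 0.1761, 0.2513, 0.1201, 0.1364, 0.1714]

π = [0.1446, 0.1761, 0.2513, 0.1201, 0.1364, 0.1714]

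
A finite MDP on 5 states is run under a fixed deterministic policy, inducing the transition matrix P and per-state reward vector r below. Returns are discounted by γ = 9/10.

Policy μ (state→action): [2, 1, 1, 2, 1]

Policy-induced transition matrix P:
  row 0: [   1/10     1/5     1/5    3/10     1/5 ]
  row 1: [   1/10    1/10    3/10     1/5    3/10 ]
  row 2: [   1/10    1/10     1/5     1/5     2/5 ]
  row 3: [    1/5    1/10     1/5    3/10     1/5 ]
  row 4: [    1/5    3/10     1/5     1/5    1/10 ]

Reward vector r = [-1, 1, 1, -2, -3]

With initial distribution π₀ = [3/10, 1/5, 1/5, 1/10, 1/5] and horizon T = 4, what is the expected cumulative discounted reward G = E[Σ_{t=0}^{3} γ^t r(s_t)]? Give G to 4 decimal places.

t=0: π = [0.3000, 0.2000, 0.2000, 0.1000, 0.2000], E[r] = -0.7000, γ^t·E[r] = -0.700000, running G = -0.700000
t=1: π = [0.1300, 0.1700, 0.2200, 0.2400, 0.2400], E[r] = -0.9400, γ^t·E[r] = -0.846000, running G = -1.546000
t=2: π = [0.1480, 0.1610, 0.2170, 0.2370, 0.2370], E[r] = -0.9550, γ^t·E[r] = -0.773550, running G = -2.319550
t=3: π = [0.1474, 0.1622, 0.2161, 0.2385, 0.2358], E[r] = -0.9535, γ^t·E[r] = -0.695102, running G = -3.014652

G = -3.0147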